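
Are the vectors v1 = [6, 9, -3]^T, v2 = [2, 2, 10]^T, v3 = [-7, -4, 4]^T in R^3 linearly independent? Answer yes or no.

Form the matrix with these vectors as rows and row reduce.
R2 ← R2 − (1/3)·R1: [0, -1, 11]
R3 ← R3 + (7/6)·R1: [0, 13/2, 1/2]
R3 ← R3 + (13/2)·R2: [0, 0, 72]
3 nonzero rows, so the 3 vectors span a space of dimension 3.
Since 3 = 3, the vectors are linearly independent.

yes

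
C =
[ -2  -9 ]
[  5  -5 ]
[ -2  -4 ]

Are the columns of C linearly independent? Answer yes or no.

yes

Row reduce C to echelon form.
R2 ← R2 + (5/2)·R1: [0, -55/2]
R3 ← R3 − R1: [0, 5]
R3 ← R3 + (2/11)·R2: [0, 0]
2 pivots among 2 columns.
Every column is a pivot column, so the columns are linearly independent.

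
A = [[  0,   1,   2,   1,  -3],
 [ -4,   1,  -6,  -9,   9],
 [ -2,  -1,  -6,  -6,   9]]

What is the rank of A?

Row reduce to echelon form.
Swap R1 ↔ R2
R3 ← R3 − (1/2)·R1: [0, -3/2, -3, -3/2, 9/2]
R3 ← R3 + (3/2)·R2: [0, 0, 0, 0, 0]
Echelon form has 2 nonzero rows, so rank(A) = 2.

2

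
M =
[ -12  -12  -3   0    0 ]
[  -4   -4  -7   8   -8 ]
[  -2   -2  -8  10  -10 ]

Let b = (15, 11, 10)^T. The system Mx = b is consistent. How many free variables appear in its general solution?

3

Row reduce the augmented matrix [M | b].
R2 ← R2 − (1/3)·R1: [0, 0, -6, 8, -8, 6]
R3 ← R3 − (1/6)·R1: [0, 0, -15/2, 10, -10, 15/2]
R3 ← R3 − (5/4)·R2: [0, 0, 0, 0, 0, 0]
The echelon form has 2 nonzero rows, and every pivot lies in the first 5 columns, so rank(M) = rank([M|b]) = 2.
The system is consistent.
Free variables = (unknowns) − (rank) = 5 − 2 = 3.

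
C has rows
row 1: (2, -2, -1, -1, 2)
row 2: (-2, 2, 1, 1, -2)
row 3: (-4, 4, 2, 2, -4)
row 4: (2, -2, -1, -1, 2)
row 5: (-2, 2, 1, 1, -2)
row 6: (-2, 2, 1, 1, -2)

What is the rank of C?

Row reduce to echelon form.
R2 ← R2 + R1: [0, 0, 0, 0, 0]
R3 ← R3 + (2)·R1: [0, 0, 0, 0, 0]
R4 ← R4 − R1: [0, 0, 0, 0, 0]
R5 ← R5 + R1: [0, 0, 0, 0, 0]
R6 ← R6 + R1: [0, 0, 0, 0, 0]
Echelon form has 1 nonzero row, so rank(C) = 1.

1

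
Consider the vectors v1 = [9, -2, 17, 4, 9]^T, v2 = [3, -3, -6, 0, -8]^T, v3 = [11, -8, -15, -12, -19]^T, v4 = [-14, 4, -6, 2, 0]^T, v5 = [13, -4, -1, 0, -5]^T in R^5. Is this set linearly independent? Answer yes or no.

Form the matrix with these vectors as rows and row reduce.
R2 ← R2 − (1/3)·R1: [0, -7/3, -35/3, -4/3, -11]
R3 ← R3 − (11/9)·R1: [0, -50/9, -322/9, -152/9, -30]
R4 ← R4 + (14/9)·R1: [0, 8/9, 184/9, 74/9, 14]
R5 ← R5 − (13/9)·R1: [0, -10/9, -230/9, -52/9, -18]
R3 ← R3 − (50/21)·R2: [0, 0, -8, -96/7, -80/21]
R4 ← R4 + (8/21)·R2: [0, 0, 16, 54/7, 206/21]
R5 ← R5 − (10/21)·R2: [0, 0, -20, -36/7, -268/21]
R4 ← R4 + (2)·R3: [0, 0, 0, -138/7, 46/21]
R5 ← R5 − (5/2)·R3: [0, 0, 0, 204/7, -68/21]
R5 ← R5 + (34/23)·R4: [0, 0, 0, 0, 0]
4 nonzero rows, so the 5 vectors span a space of dimension 4.
Since 4 < 5, the vectors are linearly dependent.

no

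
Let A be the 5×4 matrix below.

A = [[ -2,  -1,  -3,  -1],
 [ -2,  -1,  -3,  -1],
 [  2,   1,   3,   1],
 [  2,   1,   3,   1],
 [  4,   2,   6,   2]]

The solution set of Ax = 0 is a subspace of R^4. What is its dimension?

Row reduce to echelon form.
R2 ← R2 − R1: [0, 0, 0, 0]
R3 ← R3 + R1: [0, 0, 0, 0]
R4 ← R4 + R1: [0, 0, 0, 0]
R5 ← R5 + (2)·R1: [0, 0, 0, 0]
1 nonzero row, so rank(A) = 1.
A has 4 columns; by rank–nullity, nullity = 4 − 1 = 3.

3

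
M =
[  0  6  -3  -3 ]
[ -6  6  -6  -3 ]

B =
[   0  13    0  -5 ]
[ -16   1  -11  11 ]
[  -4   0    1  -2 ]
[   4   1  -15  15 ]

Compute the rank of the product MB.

2

First compute MB:
[[-96,   3, -24,  27],
 [-84, -75, -27,  63]]
Now row reduce the product.
R2 ← R2 − (7/8)·R1: [0, -621/8, -6, 315/8]
2 nonzero rows, so rank(MB) = 2.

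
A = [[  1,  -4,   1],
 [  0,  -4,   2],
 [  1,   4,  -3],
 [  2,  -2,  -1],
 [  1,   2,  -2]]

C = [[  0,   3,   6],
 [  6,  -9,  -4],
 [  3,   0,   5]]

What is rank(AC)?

2

First compute AC:
[[-21,  39,  27],
 [-18,  36,  26],
 [ 15, -33, -25],
 [-15,  24,  15],
 [  6, -15, -12]]
Now row reduce the product.
R2 ← R2 − (6/7)·R1: [0, 18/7, 20/7]
R3 ← R3 + (5/7)·R1: [0, -36/7, -40/7]
R4 ← R4 − (5/7)·R1: [0, -27/7, -30/7]
R5 ← R5 + (2/7)·R1: [0, -27/7, -30/7]
R3 ← R3 + (2)·R2: [0, 0, 0]
R4 ← R4 + (3/2)·R2: [0, 0, 0]
R5 ← R5 + (3/2)·R2: [0, 0, 0]
2 nonzero rows, so rank(AC) = 2.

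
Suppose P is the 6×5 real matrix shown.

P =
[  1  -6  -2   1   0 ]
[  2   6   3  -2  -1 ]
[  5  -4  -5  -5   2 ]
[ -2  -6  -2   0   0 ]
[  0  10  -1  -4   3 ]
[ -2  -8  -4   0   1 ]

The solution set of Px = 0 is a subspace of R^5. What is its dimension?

Row reduce to echelon form.
R2 ← R2 − (2)·R1: [0, 18, 7, -4, -1]
R3 ← R3 − (5)·R1: [0, 26, 5, -10, 2]
R4 ← R4 + (2)·R1: [0, -18, -6, 2, 0]
R6 ← R6 + (2)·R1: [0, -20, -8, 2, 1]
R3 ← R3 − (13/9)·R2: [0, 0, -46/9, -38/9, 31/9]
R4 ← R4 + R2: [0, 0, 1, -2, -1]
R5 ← R5 − (5/9)·R2: [0, 0, -44/9, -16/9, 32/9]
R6 ← R6 + (10/9)·R2: [0, 0, -2/9, -22/9, -1/9]
R4 ← R4 + (9/46)·R3: [0, 0, 0, -65/23, -15/46]
R5 ← R5 − (22/23)·R3: [0, 0, 0, 52/23, 6/23]
R6 ← R6 − (1/23)·R3: [0, 0, 0, -52/23, -6/23]
R5 ← R5 + (4/5)·R4: [0, 0, 0, 0, 0]
R6 ← R6 − (4/5)·R4: [0, 0, 0, 0, 0]
4 nonzero rows, so rank(P) = 4.
P has 5 columns; by rank–nullity, nullity = 5 − 4 = 1.

1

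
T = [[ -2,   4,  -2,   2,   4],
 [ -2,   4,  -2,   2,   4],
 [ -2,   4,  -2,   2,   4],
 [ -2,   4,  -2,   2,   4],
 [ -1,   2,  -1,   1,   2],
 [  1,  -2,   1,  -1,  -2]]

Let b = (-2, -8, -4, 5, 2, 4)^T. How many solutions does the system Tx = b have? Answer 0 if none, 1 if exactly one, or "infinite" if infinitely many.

0

Row reduce the augmented matrix [T | b].
R2 ← R2 − R1: [0, 0, 0, 0, 0, -6]
R3 ← R3 − R1: [0, 0, 0, 0, 0, -2]
R4 ← R4 − R1: [0, 0, 0, 0, 0, 7]
R5 ← R5 − (1/2)·R1: [0, 0, 0, 0, 0, 3]
R6 ← R6 + (1/2)·R1: [0, 0, 0, 0, 0, 3]
R3 ← R3 − (1/3)·R2: [0, 0, 0, 0, 0, 0]
R4 ← R4 + (7/6)·R2: [0, 0, 0, 0, 0, 0]
R5 ← R5 + (1/2)·R2: [0, 0, 0, 0, 0, 0]
R6 ← R6 + (1/2)·R2: [0, 0, 0, 0, 0, 0]
The echelon form has 2 nonzero rows; the last pivot sits in the augmented column, so rank(T) = 1 but rank([T|b]) = 2.
Since the ranks differ, the system is inconsistent.
It has no solutions.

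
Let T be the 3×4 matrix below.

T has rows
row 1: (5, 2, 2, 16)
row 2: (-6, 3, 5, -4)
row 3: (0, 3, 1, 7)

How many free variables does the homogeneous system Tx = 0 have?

Row reduce to echelon form.
R2 ← R2 + (6/5)·R1: [0, 27/5, 37/5, 76/5]
R3 ← R3 − (5/9)·R2: [0, 0, -28/9, -13/9]
3 nonzero rows, so rank(T) = 3.
T has 4 columns; by rank–nullity, nullity = 4 − 3 = 1.

1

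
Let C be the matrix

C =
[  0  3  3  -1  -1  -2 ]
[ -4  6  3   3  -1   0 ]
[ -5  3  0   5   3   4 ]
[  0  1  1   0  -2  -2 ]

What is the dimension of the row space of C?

4

Row reduce to echelon form.
Swap R1 ↔ R2
R3 ← R3 − (5/4)·R1: [0, -9/2, -15/4, 5/4, 17/4, 4]
R3 ← R3 + (3/2)·R2: [0, 0, 3/4, -1/4, 11/4, 1]
R4 ← R4 − (1/3)·R2: [0, 0, 0, 1/3, -5/3, -4/3]
Echelon form has 4 nonzero rows, so rank(C) = 4.
The row space has dimension equal to the rank: 4.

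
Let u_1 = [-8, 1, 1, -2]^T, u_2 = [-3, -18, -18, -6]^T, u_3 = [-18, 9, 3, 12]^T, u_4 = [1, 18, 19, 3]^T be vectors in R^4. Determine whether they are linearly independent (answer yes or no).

Form the matrix with these vectors as rows and row reduce.
R2 ← R2 − (3/8)·R1: [0, -147/8, -147/8, -21/4]
R3 ← R3 − (9/4)·R1: [0, 27/4, 3/4, 33/2]
R4 ← R4 + (1/8)·R1: [0, 145/8, 153/8, 11/4]
R3 ← R3 + (18/49)·R2: [0, 0, -6, 102/7]
R4 ← R4 + (145/147)·R2: [0, 0, 1, -17/7]
R4 ← R4 + (1/6)·R3: [0, 0, 0, 0]
3 nonzero rows, so the 4 vectors span a space of dimension 3.
Since 3 < 4, the vectors are linearly dependent.

no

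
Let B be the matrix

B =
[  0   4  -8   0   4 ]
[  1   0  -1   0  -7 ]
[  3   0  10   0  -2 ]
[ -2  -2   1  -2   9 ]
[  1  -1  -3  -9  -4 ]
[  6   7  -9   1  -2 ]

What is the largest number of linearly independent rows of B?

Row reduce to echelon form.
Swap R1 ↔ R2
R3 ← R3 − (3)·R1: [0, 0, 13, 0, 19]
R4 ← R4 + (2)·R1: [0, -2, -1, -2, -5]
R5 ← R5 − R1: [0, -1, -2, -9, 3]
R6 ← R6 − (6)·R1: [0, 7, -3, 1, 40]
R4 ← R4 + (1/2)·R2: [0, 0, -5, -2, -3]
R5 ← R5 + (1/4)·R2: [0, 0, -4, -9, 4]
R6 ← R6 − (7/4)·R2: [0, 0, 11, 1, 33]
R4 ← R4 + (5/13)·R3: [0, 0, 0, -2, 56/13]
R5 ← R5 + (4/13)·R3: [0, 0, 0, -9, 128/13]
R6 ← R6 − (11/13)·R3: [0, 0, 0, 1, 220/13]
R5 ← R5 − (9/2)·R4: [0, 0, 0, 0, -124/13]
R6 ← R6 + (1/2)·R4: [0, 0, 0, 0, 248/13]
R6 ← R6 + (2)·R5: [0, 0, 0, 0, 0]
Echelon form has 5 nonzero rows, so rank(B) = 5.
The rank gives the maximum number of linearly independent rows: 5.

5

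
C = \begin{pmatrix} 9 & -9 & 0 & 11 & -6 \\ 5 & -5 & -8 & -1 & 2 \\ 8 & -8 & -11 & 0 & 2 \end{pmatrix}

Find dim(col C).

Row reduce to echelon form.
R2 ← R2 − (5/9)·R1: [0, 0, -8, -64/9, 16/3]
R3 ← R3 − (8/9)·R1: [0, 0, -11, -88/9, 22/3]
R3 ← R3 − (11/8)·R2: [0, 0, 0, 0, 0]
Echelon form has 2 nonzero rows, so rank(C) = 2.
The column space has dimension equal to the rank: 2.

2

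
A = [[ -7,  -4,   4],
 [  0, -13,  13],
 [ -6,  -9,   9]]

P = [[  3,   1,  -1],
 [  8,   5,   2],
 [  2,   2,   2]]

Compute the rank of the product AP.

2

First compute AP:
[[-45, -19,   7],
 [-78, -39,   0],
 [-72, -33,   6]]
Now row reduce the product.
R2 ← R2 − (26/15)·R1: [0, -91/15, -182/15]
R3 ← R3 − (8/5)·R1: [0, -13/5, -26/5]
R3 ← R3 − (3/7)·R2: [0, 0, 0]
2 nonzero rows, so rank(AP) = 2.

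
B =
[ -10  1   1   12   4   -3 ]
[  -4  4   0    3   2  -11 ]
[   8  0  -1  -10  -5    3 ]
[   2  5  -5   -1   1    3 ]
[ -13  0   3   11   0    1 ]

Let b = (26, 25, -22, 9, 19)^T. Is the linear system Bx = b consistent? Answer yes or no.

yes

Row reduce the augmented matrix [B | b].
R2 ← R2 − (2/5)·R1: [0, 18/5, -2/5, -9/5, 2/5, -49/5, 73/5]
R3 ← R3 + (4/5)·R1: [0, 4/5, -1/5, -2/5, -9/5, 3/5, -6/5]
R4 ← R4 + (1/5)·R1: [0, 26/5, -24/5, 7/5, 9/5, 12/5, 71/5]
R5 ← R5 − (13/10)·R1: [0, -13/10, 17/10, -23/5, -26/5, 49/10, -74/5]
R3 ← R3 − (2/9)·R2: [0, 0, -1/9, 0, -17/9, 25/9, -40/9]
R4 ← R4 − (13/9)·R2: [0, 0, -38/9, 4, 11/9, 149/9, -62/9]
R5 ← R5 + (13/36)·R2: [0, 0, 14/9, -21/4, -91/18, 49/36, -343/36]
R4 ← R4 − (38)·R3: [0, 0, 0, 4, 73, -89, 162]
R5 ← R5 + (14)·R3: [0, 0, 0, -21/4, -63/2, 161/4, -287/4]
R5 ← R5 + (21/16)·R4: [0, 0, 0, 0, 1029/16, -1225/16, 1127/8]
The echelon form has 5 nonzero rows, and every pivot lies in the first 6 columns, so rank(B) = rank([B|b]) = 5.
The system is consistent.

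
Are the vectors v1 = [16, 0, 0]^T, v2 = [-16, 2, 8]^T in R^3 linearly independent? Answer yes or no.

Form the matrix with these vectors as rows and row reduce.
R2 ← R2 + R1: [0, 2, 8]
2 nonzero rows, so the 2 vectors span a space of dimension 2.
Since 2 = 2, the vectors are linearly independent.

yes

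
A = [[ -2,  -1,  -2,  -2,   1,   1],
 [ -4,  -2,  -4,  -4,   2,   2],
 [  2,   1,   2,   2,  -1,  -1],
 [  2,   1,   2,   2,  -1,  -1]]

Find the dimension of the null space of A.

5

Row reduce to echelon form.
R2 ← R2 − (2)·R1: [0, 0, 0, 0, 0, 0]
R3 ← R3 + R1: [0, 0, 0, 0, 0, 0]
R4 ← R4 + R1: [0, 0, 0, 0, 0, 0]
1 nonzero row, so rank(A) = 1.
A has 6 columns; by rank–nullity, nullity = 6 − 1 = 5.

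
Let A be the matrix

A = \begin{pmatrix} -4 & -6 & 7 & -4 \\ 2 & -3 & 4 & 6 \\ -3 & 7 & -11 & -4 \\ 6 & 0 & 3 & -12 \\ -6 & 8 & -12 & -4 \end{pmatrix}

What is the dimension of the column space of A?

Row reduce to echelon form.
R2 ← R2 + (1/2)·R1: [0, -6, 15/2, 4]
R3 ← R3 − (3/4)·R1: [0, 23/2, -65/4, -1]
R4 ← R4 + (3/2)·R1: [0, -9, 27/2, -18]
R5 ← R5 − (3/2)·R1: [0, 17, -45/2, 2]
R3 ← R3 + (23/12)·R2: [0, 0, -15/8, 20/3]
R4 ← R4 − (3/2)·R2: [0, 0, 9/4, -24]
R5 ← R5 + (17/6)·R2: [0, 0, -5/4, 40/3]
R4 ← R4 + (6/5)·R3: [0, 0, 0, -16]
R5 ← R5 − (2/3)·R3: [0, 0, 0, 80/9]
R5 ← R5 + (5/9)·R4: [0, 0, 0, 0]
Echelon form has 4 nonzero rows, so rank(A) = 4.
The column space has dimension equal to the rank: 4.

4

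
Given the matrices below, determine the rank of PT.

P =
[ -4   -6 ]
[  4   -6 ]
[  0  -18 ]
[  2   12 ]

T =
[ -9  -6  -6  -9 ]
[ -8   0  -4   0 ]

2

First compute PT:
[[ 84,  24,  48,  36],
 [ 12, -24,   0, -36],
 [144,   0,  72,   0],
 [-114, -12, -60, -18]]
Now row reduce the product.
R2 ← R2 − (1/7)·R1: [0, -192/7, -48/7, -288/7]
R3 ← R3 − (12/7)·R1: [0, -288/7, -72/7, -432/7]
R4 ← R4 + (19/14)·R1: [0, 144/7, 36/7, 216/7]
R3 ← R3 − (3/2)·R2: [0, 0, 0, 0]
R4 ← R4 + (3/4)·R2: [0, 0, 0, 0]
2 nonzero rows, so rank(PT) = 2.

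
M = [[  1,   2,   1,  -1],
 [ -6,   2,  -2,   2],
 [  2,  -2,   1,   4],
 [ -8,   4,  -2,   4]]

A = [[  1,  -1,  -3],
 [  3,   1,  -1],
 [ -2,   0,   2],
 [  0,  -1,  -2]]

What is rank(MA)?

2

First compute MA:
[[  5,   2,  -1],
 [  4,   6,   8],
 [ -6,  -8, -10],
 [  8,   8,   8]]
Now row reduce the product.
R2 ← R2 − (4/5)·R1: [0, 22/5, 44/5]
R3 ← R3 + (6/5)·R1: [0, -28/5, -56/5]
R4 ← R4 − (8/5)·R1: [0, 24/5, 48/5]
R3 ← R3 + (14/11)·R2: [0, 0, 0]
R4 ← R4 − (12/11)·R2: [0, 0, 0]
2 nonzero rows, so rank(MA) = 2.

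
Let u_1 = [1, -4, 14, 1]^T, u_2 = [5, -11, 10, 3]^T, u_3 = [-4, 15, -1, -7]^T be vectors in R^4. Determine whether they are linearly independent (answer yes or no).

yes

Form the matrix with these vectors as rows and row reduce.
R2 ← R2 − (5)·R1: [0, 9, -60, -2]
R3 ← R3 + (4)·R1: [0, -1, 55, -3]
R3 ← R3 + (1/9)·R2: [0, 0, 145/3, -29/9]
3 nonzero rows, so the 3 vectors span a space of dimension 3.
Since 3 = 3, the vectors are linearly independent.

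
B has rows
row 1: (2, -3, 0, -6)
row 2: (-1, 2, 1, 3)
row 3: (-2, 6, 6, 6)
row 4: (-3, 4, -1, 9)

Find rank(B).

2

Row reduce to echelon form.
R2 ← R2 + (1/2)·R1: [0, 1/2, 1, 0]
R3 ← R3 + R1: [0, 3, 6, 0]
R4 ← R4 + (3/2)·R1: [0, -1/2, -1, 0]
R3 ← R3 − (6)·R2: [0, 0, 0, 0]
R4 ← R4 + R2: [0, 0, 0, 0]
Echelon form has 2 nonzero rows, so rank(B) = 2.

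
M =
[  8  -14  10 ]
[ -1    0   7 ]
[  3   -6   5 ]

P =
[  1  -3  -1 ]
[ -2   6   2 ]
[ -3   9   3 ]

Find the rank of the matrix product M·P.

First compute MP:
[[  6, -18,  -6],
 [-22,  66,  22],
 [  0,   0,   0]]
Now row reduce the product.
R2 ← R2 + (11/3)·R1: [0, 0, 0]
1 nonzero row, so rank(MP) = 1.

1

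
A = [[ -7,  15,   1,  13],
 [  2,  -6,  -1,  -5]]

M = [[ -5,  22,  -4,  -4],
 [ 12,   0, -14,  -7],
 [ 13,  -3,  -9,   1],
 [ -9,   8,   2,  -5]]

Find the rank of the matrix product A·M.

2

First compute AM:
[[111, -53, -165, -141],
 [-50,   7,  75,  58]]
Now row reduce the product.
R2 ← R2 + (50/111)·R1: [0, -1873/111, 25/37, -204/37]
2 nonzero rows, so rank(AM) = 2.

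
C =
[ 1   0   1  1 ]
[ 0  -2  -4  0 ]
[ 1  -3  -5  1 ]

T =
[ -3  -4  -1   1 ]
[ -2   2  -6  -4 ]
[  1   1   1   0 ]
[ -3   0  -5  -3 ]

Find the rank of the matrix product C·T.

First compute CT:
[[ -5,  -3,  -5,  -2],
 [  0,  -8,   8,   8],
 [ -5, -15,   7,  10]]
Now row reduce the product.
R3 ← R3 − R1: [0, -12, 12, 12]
R3 ← R3 − (3/2)·R2: [0, 0, 0, 0]
2 nonzero rows, so rank(CT) = 2.

2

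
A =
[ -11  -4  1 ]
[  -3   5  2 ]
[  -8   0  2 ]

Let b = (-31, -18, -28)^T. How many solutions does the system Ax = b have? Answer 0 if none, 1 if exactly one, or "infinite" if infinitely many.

Row reduce the augmented matrix [A | b].
R2 ← R2 − (3/11)·R1: [0, 67/11, 19/11, -105/11]
R3 ← R3 − (8/11)·R1: [0, 32/11, 14/11, -60/11]
R3 ← R3 − (32/67)·R2: [0, 0, 30/67, -60/67]
The echelon form has 3 nonzero rows, and every pivot lies in the first 3 columns, so rank(A) = rank([A|b]) = 3.
The system is consistent.
rank = 3 = number of unknowns, so the solution is unique.

1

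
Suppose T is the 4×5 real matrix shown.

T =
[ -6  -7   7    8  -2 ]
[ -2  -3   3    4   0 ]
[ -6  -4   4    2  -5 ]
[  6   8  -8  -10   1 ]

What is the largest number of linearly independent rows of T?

Row reduce to echelon form.
R2 ← R2 − (1/3)·R1: [0, -2/3, 2/3, 4/3, 2/3]
R3 ← R3 − R1: [0, 3, -3, -6, -3]
R4 ← R4 + R1: [0, 1, -1, -2, -1]
R3 ← R3 + (9/2)·R2: [0, 0, 0, 0, 0]
R4 ← R4 + (3/2)·R2: [0, 0, 0, 0, 0]
Echelon form has 2 nonzero rows, so rank(T) = 2.
The rank gives the maximum number of linearly independent rows: 2.

2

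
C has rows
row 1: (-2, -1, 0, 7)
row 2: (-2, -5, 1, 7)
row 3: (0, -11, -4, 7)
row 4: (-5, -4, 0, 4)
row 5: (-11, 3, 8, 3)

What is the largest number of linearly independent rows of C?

4

Row reduce to echelon form.
R2 ← R2 − R1: [0, -4, 1, 0]
R4 ← R4 − (5/2)·R1: [0, -3/2, 0, -27/2]
R5 ← R5 − (11/2)·R1: [0, 17/2, 8, -71/2]
R3 ← R3 − (11/4)·R2: [0, 0, -27/4, 7]
R4 ← R4 − (3/8)·R2: [0, 0, -3/8, -27/2]
R5 ← R5 + (17/8)·R2: [0, 0, 81/8, -71/2]
R4 ← R4 − (1/18)·R3: [0, 0, 0, -125/9]
R5 ← R5 + (3/2)·R3: [0, 0, 0, -25]
R5 ← R5 − (9/5)·R4: [0, 0, 0, 0]
Echelon form has 4 nonzero rows, so rank(C) = 4.
The rank gives the maximum number of linearly independent rows: 4.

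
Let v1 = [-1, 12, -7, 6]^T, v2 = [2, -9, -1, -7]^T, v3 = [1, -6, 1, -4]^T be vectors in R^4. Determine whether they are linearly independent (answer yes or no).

Form the matrix with these vectors as rows and row reduce.
R2 ← R2 + (2)·R1: [0, 15, -15, 5]
R3 ← R3 + R1: [0, 6, -6, 2]
R3 ← R3 − (2/5)·R2: [0, 0, 0, 0]
2 nonzero rows, so the 3 vectors span a space of dimension 2.
Since 2 < 3, the vectors are linearly dependent.

no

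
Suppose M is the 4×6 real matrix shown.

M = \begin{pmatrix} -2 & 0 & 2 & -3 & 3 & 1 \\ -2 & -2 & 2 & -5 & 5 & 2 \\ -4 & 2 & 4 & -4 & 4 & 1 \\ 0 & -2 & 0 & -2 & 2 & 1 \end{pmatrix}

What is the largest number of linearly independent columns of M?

2

Row reduce to echelon form.
R2 ← R2 − R1: [0, -2, 0, -2, 2, 1]
R3 ← R3 − (2)·R1: [0, 2, 0, 2, -2, -1]
R3 ← R3 + R2: [0, 0, 0, 0, 0, 0]
R4 ← R4 − R2: [0, 0, 0, 0, 0, 0]
Echelon form has 2 nonzero rows, so rank(M) = 2.
The rank gives the maximum number of linearly independent columns: 2.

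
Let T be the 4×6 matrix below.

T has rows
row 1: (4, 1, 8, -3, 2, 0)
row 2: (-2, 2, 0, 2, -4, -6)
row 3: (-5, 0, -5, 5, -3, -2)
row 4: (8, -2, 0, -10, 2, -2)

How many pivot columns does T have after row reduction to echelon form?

4

Row reduce to echelon form.
R2 ← R2 + (1/2)·R1: [0, 5/2, 4, 1/2, -3, -6]
R3 ← R3 + (5/4)·R1: [0, 5/4, 5, 5/4, -1/2, -2]
R4 ← R4 − (2)·R1: [0, -4, -16, -4, -2, -2]
R3 ← R3 − (1/2)·R2: [0, 0, 3, 1, 1, 1]
R4 ← R4 + (8/5)·R2: [0, 0, -48/5, -16/5, -34/5, -58/5]
R4 ← R4 + (16/5)·R3: [0, 0, 0, 0, -18/5, -42/5]
Echelon form has 4 nonzero rows, so rank(T) = 4.
Each nonzero row contributes one pivot column: 4 pivot columns.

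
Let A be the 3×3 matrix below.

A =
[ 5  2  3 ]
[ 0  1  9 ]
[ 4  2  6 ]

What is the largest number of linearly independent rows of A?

2

Row reduce to echelon form.
R3 ← R3 − (4/5)·R1: [0, 2/5, 18/5]
R3 ← R3 − (2/5)·R2: [0, 0, 0]
Echelon form has 2 nonzero rows, so rank(A) = 2.
The rank gives the maximum number of linearly independent rows: 2.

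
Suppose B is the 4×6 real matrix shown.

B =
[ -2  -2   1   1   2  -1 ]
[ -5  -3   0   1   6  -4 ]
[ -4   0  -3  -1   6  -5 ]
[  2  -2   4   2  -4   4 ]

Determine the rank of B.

2

Row reduce to echelon form.
R2 ← R2 − (5/2)·R1: [0, 2, -5/2, -3/2, 1, -3/2]
R3 ← R3 − (2)·R1: [0, 4, -5, -3, 2, -3]
R4 ← R4 + R1: [0, -4, 5, 3, -2, 3]
R3 ← R3 − (2)·R2: [0, 0, 0, 0, 0, 0]
R4 ← R4 + (2)·R2: [0, 0, 0, 0, 0, 0]
Echelon form has 2 nonzero rows, so rank(B) = 2.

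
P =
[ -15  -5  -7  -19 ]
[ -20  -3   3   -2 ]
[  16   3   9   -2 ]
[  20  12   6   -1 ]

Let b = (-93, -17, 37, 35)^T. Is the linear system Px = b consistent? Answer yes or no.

Row reduce the augmented matrix [P | b].
R2 ← R2 − (4/3)·R1: [0, 11/3, 37/3, 70/3, 107]
R3 ← R3 + (16/15)·R1: [0, -7/3, 23/15, -334/15, -311/5]
R4 ← R4 + (4/3)·R1: [0, 16/3, -10/3, -79/3, -89]
R3 ← R3 + (7/11)·R2: [0, 0, 516/55, -408/55, 324/55]
R4 ← R4 − (16/11)·R2: [0, 0, -234/11, -663/11, -2691/11]
R4 ← R4 + (195/86)·R3: [0, 0, 0, -3315/43, -9945/43]
The echelon form has 4 nonzero rows, and every pivot lies in the first 4 columns, so rank(P) = rank([P|b]) = 4.
The system is consistent.

yes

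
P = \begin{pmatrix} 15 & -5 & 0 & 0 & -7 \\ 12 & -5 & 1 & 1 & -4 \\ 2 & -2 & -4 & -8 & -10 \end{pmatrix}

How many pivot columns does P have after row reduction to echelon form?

Row reduce to echelon form.
R2 ← R2 − (4/5)·R1: [0, -1, 1, 1, 8/5]
R3 ← R3 − (2/15)·R1: [0, -4/3, -4, -8, -136/15]
R3 ← R3 − (4/3)·R2: [0, 0, -16/3, -28/3, -56/5]
Echelon form has 3 nonzero rows, so rank(P) = 3.
Each nonzero row contributes one pivot column: 3 pivot columns.

3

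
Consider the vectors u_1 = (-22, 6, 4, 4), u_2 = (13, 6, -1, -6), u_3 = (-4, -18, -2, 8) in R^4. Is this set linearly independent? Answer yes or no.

Form the matrix with these vectors as rows and row reduce.
R2 ← R2 + (13/22)·R1: [0, 105/11, 15/11, -40/11]
R3 ← R3 − (2/11)·R1: [0, -210/11, -30/11, 80/11]
R3 ← R3 + (2)·R2: [0, 0, 0, 0]
2 nonzero rows, so the 3 vectors span a space of dimension 2.
Since 2 < 3, the vectors are linearly dependent.

no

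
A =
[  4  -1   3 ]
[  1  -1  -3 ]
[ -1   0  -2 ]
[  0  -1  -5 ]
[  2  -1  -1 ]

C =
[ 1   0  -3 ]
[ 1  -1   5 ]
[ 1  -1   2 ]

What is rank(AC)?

First compute AC:
[[  6,  -2, -11],
 [ -3,   4, -14],
 [ -3,   2,  -1],
 [ -6,   6, -15],
 [  0,   2, -13]]
Now row reduce the product.
R2 ← R2 + (1/2)·R1: [0, 3, -39/2]
R3 ← R3 + (1/2)·R1: [0, 1, -13/2]
R4 ← R4 + R1: [0, 4, -26]
R3 ← R3 − (1/3)·R2: [0, 0, 0]
R4 ← R4 − (4/3)·R2: [0, 0, 0]
R5 ← R5 − (2/3)·R2: [0, 0, 0]
2 nonzero rows, so rank(AC) = 2.

2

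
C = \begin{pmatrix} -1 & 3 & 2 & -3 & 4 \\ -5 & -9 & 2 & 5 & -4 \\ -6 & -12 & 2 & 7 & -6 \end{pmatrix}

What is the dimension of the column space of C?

Row reduce to echelon form.
R2 ← R2 − (5)·R1: [0, -24, -8, 20, -24]
R3 ← R3 − (6)·R1: [0, -30, -10, 25, -30]
R3 ← R3 − (5/4)·R2: [0, 0, 0, 0, 0]
Echelon form has 2 nonzero rows, so rank(C) = 2.
The column space has dimension equal to the rank: 2.

2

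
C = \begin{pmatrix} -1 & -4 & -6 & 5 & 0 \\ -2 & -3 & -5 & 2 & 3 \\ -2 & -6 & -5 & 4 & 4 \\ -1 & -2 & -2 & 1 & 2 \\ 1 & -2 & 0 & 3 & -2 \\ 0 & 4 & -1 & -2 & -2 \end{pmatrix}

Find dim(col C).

Row reduce to echelon form.
R2 ← R2 − (2)·R1: [0, 5, 7, -8, 3]
R3 ← R3 − (2)·R1: [0, 2, 7, -6, 4]
R4 ← R4 − R1: [0, 2, 4, -4, 2]
R5 ← R5 + R1: [0, -6, -6, 8, -2]
R3 ← R3 − (2/5)·R2: [0, 0, 21/5, -14/5, 14/5]
R4 ← R4 − (2/5)·R2: [0, 0, 6/5, -4/5, 4/5]
R5 ← R5 + (6/5)·R2: [0, 0, 12/5, -8/5, 8/5]
R6 ← R6 − (4/5)·R2: [0, 0, -33/5, 22/5, -22/5]
R4 ← R4 − (2/7)·R3: [0, 0, 0, 0, 0]
R5 ← R5 − (4/7)·R3: [0, 0, 0, 0, 0]
R6 ← R6 + (11/7)·R3: [0, 0, 0, 0, 0]
Echelon form has 3 nonzero rows, so rank(C) = 3.
The column space has dimension equal to the rank: 3.

3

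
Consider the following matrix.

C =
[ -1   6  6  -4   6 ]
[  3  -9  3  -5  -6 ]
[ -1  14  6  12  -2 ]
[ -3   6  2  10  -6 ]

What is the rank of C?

4

Row reduce to echelon form.
R2 ← R2 + (3)·R1: [0, 9, 21, -17, 12]
R3 ← R3 − R1: [0, 8, 0, 16, -8]
R4 ← R4 − (3)·R1: [0, -12, -16, 22, -24]
R3 ← R3 − (8/9)·R2: [0, 0, -56/3, 280/9, -56/3]
R4 ← R4 + (4/3)·R2: [0, 0, 12, -2/3, -8]
R4 ← R4 + (9/14)·R3: [0, 0, 0, 58/3, -20]
Echelon form has 4 nonzero rows, so rank(C) = 4.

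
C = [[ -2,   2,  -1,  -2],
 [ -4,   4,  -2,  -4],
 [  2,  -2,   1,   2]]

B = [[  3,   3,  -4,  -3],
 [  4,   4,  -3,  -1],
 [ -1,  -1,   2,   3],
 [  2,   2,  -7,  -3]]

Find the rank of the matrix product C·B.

First compute CB:
[[ -1,  -1,  14,   7],
 [ -2,  -2,  28,  14],
 [  1,   1, -14,  -7]]
Now row reduce the product.
R2 ← R2 − (2)·R1: [0, 0, 0, 0]
R3 ← R3 + R1: [0, 0, 0, 0]
1 nonzero row, so rank(CB) = 1.

1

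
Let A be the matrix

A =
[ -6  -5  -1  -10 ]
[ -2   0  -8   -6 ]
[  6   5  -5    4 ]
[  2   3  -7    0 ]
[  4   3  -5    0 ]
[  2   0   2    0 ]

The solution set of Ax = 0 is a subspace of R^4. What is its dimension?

Row reduce to echelon form.
R2 ← R2 − (1/3)·R1: [0, 5/3, -23/3, -8/3]
R3 ← R3 + R1: [0, 0, -6, -6]
R4 ← R4 + (1/3)·R1: [0, 4/3, -22/3, -10/3]
R5 ← R5 + (2/3)·R1: [0, -1/3, -17/3, -20/3]
R6 ← R6 + (1/3)·R1: [0, -5/3, 5/3, -10/3]
R4 ← R4 − (4/5)·R2: [0, 0, -6/5, -6/5]
R5 ← R5 + (1/5)·R2: [0, 0, -36/5, -36/5]
R6 ← R6 + R2: [0, 0, -6, -6]
R4 ← R4 − (1/5)·R3: [0, 0, 0, 0]
R5 ← R5 − (6/5)·R3: [0, 0, 0, 0]
R6 ← R6 − R3: [0, 0, 0, 0]
3 nonzero rows, so rank(A) = 3.
A has 4 columns; by rank–nullity, nullity = 4 − 3 = 1.

1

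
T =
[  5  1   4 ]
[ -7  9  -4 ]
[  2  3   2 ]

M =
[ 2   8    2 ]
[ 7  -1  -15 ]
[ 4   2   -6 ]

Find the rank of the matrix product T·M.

2

First compute TM:
[[ 33,  47, -29],
 [ 33, -73, -125],
 [ 33,  17, -53]]
Now row reduce the product.
R2 ← R2 − R1: [0, -120, -96]
R3 ← R3 − R1: [0, -30, -24]
R3 ← R3 − (1/4)·R2: [0, 0, 0]
2 nonzero rows, so rank(TM) = 2.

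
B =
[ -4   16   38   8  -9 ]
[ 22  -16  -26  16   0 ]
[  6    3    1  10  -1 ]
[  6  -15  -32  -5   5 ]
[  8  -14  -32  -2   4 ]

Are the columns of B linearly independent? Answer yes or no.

no

Row reduce B to echelon form.
R2 ← R2 + (11/2)·R1: [0, 72, 183, 60, -99/2]
R3 ← R3 + (3/2)·R1: [0, 27, 58, 22, -29/2]
R4 ← R4 + (3/2)·R1: [0, 9, 25, 7, -17/2]
R5 ← R5 + (2)·R1: [0, 18, 44, 14, -14]
R3 ← R3 − (3/8)·R2: [0, 0, -85/8, -1/2, 65/16]
R4 ← R4 − (1/8)·R2: [0, 0, 17/8, -1/2, -37/16]
R5 ← R5 − (1/4)·R2: [0, 0, -7/4, -1, -13/8]
R4 ← R4 + (1/5)·R3: [0, 0, 0, -3/5, -3/2]
R5 ← R5 − (14/85)·R3: [0, 0, 0, -78/85, -39/17]
R5 ← R5 − (26/17)·R4: [0, 0, 0, 0, 0]
4 pivots among 5 columns.
Only 4 < 5 pivot columns, so the columns are linearly dependent.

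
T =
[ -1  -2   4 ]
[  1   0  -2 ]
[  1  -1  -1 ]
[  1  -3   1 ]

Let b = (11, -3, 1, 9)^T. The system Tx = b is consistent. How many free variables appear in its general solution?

1

Row reduce the augmented matrix [T | b].
R2 ← R2 + R1: [0, -2, 2, 8]
R3 ← R3 + R1: [0, -3, 3, 12]
R4 ← R4 + R1: [0, -5, 5, 20]
R3 ← R3 − (3/2)·R2: [0, 0, 0, 0]
R4 ← R4 − (5/2)·R2: [0, 0, 0, 0]
The echelon form has 2 nonzero rows, and every pivot lies in the first 3 columns, so rank(T) = rank([T|b]) = 2.
The system is consistent.
Free variables = (unknowns) − (rank) = 3 − 2 = 1.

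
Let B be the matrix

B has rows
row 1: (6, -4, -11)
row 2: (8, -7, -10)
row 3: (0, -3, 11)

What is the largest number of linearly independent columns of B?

Row reduce to echelon form.
R2 ← R2 − (4/3)·R1: [0, -5/3, 14/3]
R3 ← R3 − (9/5)·R2: [0, 0, 13/5]
Echelon form has 3 nonzero rows, so rank(B) = 3.
The rank gives the maximum number of linearly independent columns: 3.

3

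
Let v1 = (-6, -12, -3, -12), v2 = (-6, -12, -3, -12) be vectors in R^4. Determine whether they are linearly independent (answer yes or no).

no

Form the matrix with these vectors as rows and row reduce.
R2 ← R2 − R1: [0, 0, 0, 0]
1 nonzero row, so the 2 vectors span a space of dimension 1.
Since 1 < 2, the vectors are linearly dependent.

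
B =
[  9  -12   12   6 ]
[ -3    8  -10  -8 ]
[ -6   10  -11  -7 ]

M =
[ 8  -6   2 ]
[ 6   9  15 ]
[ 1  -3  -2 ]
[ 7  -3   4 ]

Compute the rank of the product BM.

First compute BM:
[[ 54, -216, -162],
 [-42, 144, 102],
 [-48, 180, 132]]
Now row reduce the product.
R2 ← R2 + (7/9)·R1: [0, -24, -24]
R3 ← R3 + (8/9)·R1: [0, -12, -12]
R3 ← R3 − (1/2)·R2: [0, 0, 0]
2 nonzero rows, so rank(BM) = 2.

2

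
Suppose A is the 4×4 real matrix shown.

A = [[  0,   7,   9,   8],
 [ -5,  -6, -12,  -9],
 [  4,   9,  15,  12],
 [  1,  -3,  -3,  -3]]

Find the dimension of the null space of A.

Row reduce to echelon form.
Swap R1 ↔ R2
R3 ← R3 + (4/5)·R1: [0, 21/5, 27/5, 24/5]
R4 ← R4 + (1/5)·R1: [0, -21/5, -27/5, -24/5]
R3 ← R3 − (3/5)·R2: [0, 0, 0, 0]
R4 ← R4 + (3/5)·R2: [0, 0, 0, 0]
2 nonzero rows, so rank(A) = 2.
A has 4 columns; by rank–nullity, nullity = 4 − 2 = 2.

2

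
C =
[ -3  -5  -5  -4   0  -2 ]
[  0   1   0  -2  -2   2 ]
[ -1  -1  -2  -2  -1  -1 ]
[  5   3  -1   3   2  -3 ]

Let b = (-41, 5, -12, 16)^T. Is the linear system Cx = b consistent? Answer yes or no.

yes

Row reduce the augmented matrix [C | b].
R3 ← R3 − (1/3)·R1: [0, 2/3, -1/3, -2/3, -1, -1/3, 5/3]
R4 ← R4 + (5/3)·R1: [0, -16/3, -28/3, -11/3, 2, -19/3, -157/3]
R3 ← R3 − (2/3)·R2: [0, 0, -1/3, 2/3, 1/3, -5/3, -5/3]
R4 ← R4 + (16/3)·R2: [0, 0, -28/3, -43/3, -26/3, 13/3, -77/3]
R4 ← R4 − (28)·R3: [0, 0, 0, -33, -18, 51, 21]
The echelon form has 4 nonzero rows, and every pivot lies in the first 6 columns, so rank(C) = rank([C|b]) = 4.
The system is consistent.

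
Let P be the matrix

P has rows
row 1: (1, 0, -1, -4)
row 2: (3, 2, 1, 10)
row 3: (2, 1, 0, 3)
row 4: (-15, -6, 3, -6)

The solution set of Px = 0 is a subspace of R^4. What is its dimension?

Row reduce to echelon form.
R2 ← R2 − (3)·R1: [0, 2, 4, 22]
R3 ← R3 − (2)·R1: [0, 1, 2, 11]
R4 ← R4 + (15)·R1: [0, -6, -12, -66]
R3 ← R3 − (1/2)·R2: [0, 0, 0, 0]
R4 ← R4 + (3)·R2: [0, 0, 0, 0]
2 nonzero rows, so rank(P) = 2.
P has 4 columns; by rank–nullity, nullity = 4 − 2 = 2.

2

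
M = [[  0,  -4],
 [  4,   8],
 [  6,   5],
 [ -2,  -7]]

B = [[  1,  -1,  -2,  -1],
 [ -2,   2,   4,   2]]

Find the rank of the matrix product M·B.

1

First compute MB:
[[  8,  -8, -16,  -8],
 [-12,  12,  24,  12],
 [ -4,   4,   8,   4],
 [ 12, -12, -24, -12]]
Now row reduce the product.
R2 ← R2 + (3/2)·R1: [0, 0, 0, 0]
R3 ← R3 + (1/2)·R1: [0, 0, 0, 0]
R4 ← R4 − (3/2)·R1: [0, 0, 0, 0]
1 nonzero row, so rank(MB) = 1.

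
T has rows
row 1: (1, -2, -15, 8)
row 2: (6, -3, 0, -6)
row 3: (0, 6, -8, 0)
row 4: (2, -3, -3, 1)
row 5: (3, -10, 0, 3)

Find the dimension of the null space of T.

1

Row reduce to echelon form.
R2 ← R2 − (6)·R1: [0, 9, 90, -54]
R4 ← R4 − (2)·R1: [0, 1, 27, -15]
R5 ← R5 − (3)·R1: [0, -4, 45, -21]
R3 ← R3 − (2/3)·R2: [0, 0, -68, 36]
R4 ← R4 − (1/9)·R2: [0, 0, 17, -9]
R5 ← R5 + (4/9)·R2: [0, 0, 85, -45]
R4 ← R4 + (1/4)·R3: [0, 0, 0, 0]
R5 ← R5 + (5/4)·R3: [0, 0, 0, 0]
3 nonzero rows, so rank(T) = 3.
T has 4 columns; by rank–nullity, nullity = 4 − 3 = 1.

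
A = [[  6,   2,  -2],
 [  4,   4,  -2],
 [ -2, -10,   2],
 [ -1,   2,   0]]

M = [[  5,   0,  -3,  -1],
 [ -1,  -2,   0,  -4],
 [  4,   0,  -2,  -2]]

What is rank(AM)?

First compute AM:
[[ 20,  -4, -14, -10],
 [  8,  -8,  -8, -16],
 [  8,  20,   2,  38],
 [ -7,  -4,   3,  -7]]
Now row reduce the product.
R2 ← R2 − (2/5)·R1: [0, -32/5, -12/5, -12]
R3 ← R3 − (2/5)·R1: [0, 108/5, 38/5, 42]
R4 ← R4 + (7/20)·R1: [0, -27/5, -19/10, -21/2]
R3 ← R3 + (27/8)·R2: [0, 0, -1/2, 3/2]
R4 ← R4 − (27/32)·R2: [0, 0, 1/8, -3/8]
R4 ← R4 + (1/4)·R3: [0, 0, 0, 0]
3 nonzero rows, so rank(AM) = 3.

3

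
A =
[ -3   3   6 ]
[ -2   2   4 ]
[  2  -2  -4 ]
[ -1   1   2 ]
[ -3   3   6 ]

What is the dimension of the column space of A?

1

Row reduce to echelon form.
R2 ← R2 − (2/3)·R1: [0, 0, 0]
R3 ← R3 + (2/3)·R1: [0, 0, 0]
R4 ← R4 − (1/3)·R1: [0, 0, 0]
R5 ← R5 − R1: [0, 0, 0]
Echelon form has 1 nonzero row, so rank(A) = 1.
The column space has dimension equal to the rank: 1.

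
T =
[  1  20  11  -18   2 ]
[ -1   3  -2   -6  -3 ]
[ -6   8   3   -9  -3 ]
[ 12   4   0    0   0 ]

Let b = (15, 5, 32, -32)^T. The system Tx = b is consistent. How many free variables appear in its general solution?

Row reduce the augmented matrix [T | b].
R2 ← R2 + R1: [0, 23, 9, -24, -1, 20]
R3 ← R3 + (6)·R1: [0, 128, 69, -117, 9, 122]
R4 ← R4 − (12)·R1: [0, -236, -132, 216, -24, -212]
R3 ← R3 − (128/23)·R2: [0, 0, 435/23, 381/23, 335/23, 246/23]
R4 ← R4 + (236/23)·R2: [0, 0, -912/23, -696/23, -788/23, -156/23]
R4 ← R4 + (304/145)·R3: [0, 0, 0, 648/145, -108/29, 2268/145]
The echelon form has 4 nonzero rows, and every pivot lies in the first 5 columns, so rank(T) = rank([T|b]) = 4.
The system is consistent.
Free variables = (unknowns) − (rank) = 5 − 4 = 1.

1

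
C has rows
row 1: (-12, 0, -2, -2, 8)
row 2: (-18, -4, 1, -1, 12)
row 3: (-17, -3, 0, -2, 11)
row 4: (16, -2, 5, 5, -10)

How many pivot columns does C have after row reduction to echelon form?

3

Row reduce to echelon form.
R2 ← R2 − (3/2)·R1: [0, -4, 4, 2, 0]
R3 ← R3 − (17/12)·R1: [0, -3, 17/6, 5/6, -1/3]
R4 ← R4 + (4/3)·R1: [0, -2, 7/3, 7/3, 2/3]
R3 ← R3 − (3/4)·R2: [0, 0, -1/6, -2/3, -1/3]
R4 ← R4 − (1/2)·R2: [0, 0, 1/3, 4/3, 2/3]
R4 ← R4 + (2)·R3: [0, 0, 0, 0, 0]
Echelon form has 3 nonzero rows, so rank(C) = 3.
Each nonzero row contributes one pivot column: 3 pivot columns.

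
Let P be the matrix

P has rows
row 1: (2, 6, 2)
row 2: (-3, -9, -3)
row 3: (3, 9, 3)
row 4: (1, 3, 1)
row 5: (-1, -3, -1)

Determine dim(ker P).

2

Row reduce to echelon form.
R2 ← R2 + (3/2)·R1: [0, 0, 0]
R3 ← R3 − (3/2)·R1: [0, 0, 0]
R4 ← R4 − (1/2)·R1: [0, 0, 0]
R5 ← R5 + (1/2)·R1: [0, 0, 0]
1 nonzero row, so rank(P) = 1.
P has 3 columns; by rank–nullity, nullity = 3 − 1 = 2.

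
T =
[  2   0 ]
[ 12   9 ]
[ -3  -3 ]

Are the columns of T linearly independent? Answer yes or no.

Row reduce T to echelon form.
R2 ← R2 − (6)·R1: [0, 9]
R3 ← R3 + (3/2)·R1: [0, -3]
R3 ← R3 + (1/3)·R2: [0, 0]
2 pivots among 2 columns.
Every column is a pivot column, so the columns are linearly independent.

yes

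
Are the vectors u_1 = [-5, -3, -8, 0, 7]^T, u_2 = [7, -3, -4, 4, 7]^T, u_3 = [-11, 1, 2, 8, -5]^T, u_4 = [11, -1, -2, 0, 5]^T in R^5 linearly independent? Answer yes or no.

yes

Form the matrix with these vectors as rows and row reduce.
R2 ← R2 + (7/5)·R1: [0, -36/5, -76/5, 4, 84/5]
R3 ← R3 − (11/5)·R1: [0, 38/5, 98/5, 8, -102/5]
R4 ← R4 + (11/5)·R1: [0, -38/5, -98/5, 0, 102/5]
R3 ← R3 + (19/18)·R2: [0, 0, 32/9, 110/9, -8/3]
R4 ← R4 − (19/18)·R2: [0, 0, -32/9, -38/9, 8/3]
R4 ← R4 + R3: [0, 0, 0, 8, 0]
4 nonzero rows, so the 4 vectors span a space of dimension 4.
Since 4 = 4, the vectors are linearly independent.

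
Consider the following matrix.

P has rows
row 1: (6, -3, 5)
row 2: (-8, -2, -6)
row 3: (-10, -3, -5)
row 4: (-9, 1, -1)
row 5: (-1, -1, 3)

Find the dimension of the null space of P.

0

Row reduce to echelon form.
R2 ← R2 + (4/3)·R1: [0, -6, 2/3]
R3 ← R3 + (5/3)·R1: [0, -8, 10/3]
R4 ← R4 + (3/2)·R1: [0, -7/2, 13/2]
R5 ← R5 + (1/6)·R1: [0, -3/2, 23/6]
R3 ← R3 − (4/3)·R2: [0, 0, 22/9]
R4 ← R4 − (7/12)·R2: [0, 0, 55/9]
R5 ← R5 − (1/4)·R2: [0, 0, 11/3]
R4 ← R4 − (5/2)·R3: [0, 0, 0]
R5 ← R5 − (3/2)·R3: [0, 0, 0]
3 nonzero rows, so rank(P) = 3.
P has 3 columns; by rank–nullity, nullity = 3 − 3 = 0.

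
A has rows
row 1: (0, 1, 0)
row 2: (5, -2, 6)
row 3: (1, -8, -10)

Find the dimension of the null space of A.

0

Row reduce to echelon form.
Swap R1 ↔ R2
R3 ← R3 − (1/5)·R1: [0, -38/5, -56/5]
R3 ← R3 + (38/5)·R2: [0, 0, -56/5]
3 nonzero rows, so rank(A) = 3.
A has 3 columns; by rank–nullity, nullity = 3 − 3 = 0.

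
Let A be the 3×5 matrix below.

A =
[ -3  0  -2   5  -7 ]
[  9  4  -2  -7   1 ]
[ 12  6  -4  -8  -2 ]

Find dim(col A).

2

Row reduce to echelon form.
R2 ← R2 + (3)·R1: [0, 4, -8, 8, -20]
R3 ← R3 + (4)·R1: [0, 6, -12, 12, -30]
R3 ← R3 − (3/2)·R2: [0, 0, 0, 0, 0]
Echelon form has 2 nonzero rows, so rank(A) = 2.
The column space has dimension equal to the rank: 2.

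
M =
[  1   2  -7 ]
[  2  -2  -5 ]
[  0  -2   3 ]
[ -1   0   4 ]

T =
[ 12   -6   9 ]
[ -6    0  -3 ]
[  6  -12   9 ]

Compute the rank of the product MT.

2

First compute MT:
[[-42,  78, -60],
 [  6,  48, -21],
 [ 30, -36,  33],
 [ 12, -42,  27]]
Now row reduce the product.
R2 ← R2 + (1/7)·R1: [0, 414/7, -207/7]
R3 ← R3 + (5/7)·R1: [0, 138/7, -69/7]
R4 ← R4 + (2/7)·R1: [0, -138/7, 69/7]
R3 ← R3 − (1/3)·R2: [0, 0, 0]
R4 ← R4 + (1/3)·R2: [0, 0, 0]
2 nonzero rows, so rank(MT) = 2.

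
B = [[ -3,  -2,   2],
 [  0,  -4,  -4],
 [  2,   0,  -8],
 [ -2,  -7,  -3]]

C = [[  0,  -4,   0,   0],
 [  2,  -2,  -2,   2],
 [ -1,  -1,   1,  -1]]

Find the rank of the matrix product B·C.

2

First compute BC:
[[ -6,  14,   6,  -6],
 [ -4,  12,   4,  -4],
 [  8,   0,  -8,   8],
 [-11,  25,  11, -11]]
Now row reduce the product.
R2 ← R2 − (2/3)·R1: [0, 8/3, 0, 0]
R3 ← R3 + (4/3)·R1: [0, 56/3, 0, 0]
R4 ← R4 − (11/6)·R1: [0, -2/3, 0, 0]
R3 ← R3 − (7)·R2: [0, 0, 0, 0]
R4 ← R4 + (1/4)·R2: [0, 0, 0, 0]
2 nonzero rows, so rank(BC) = 2.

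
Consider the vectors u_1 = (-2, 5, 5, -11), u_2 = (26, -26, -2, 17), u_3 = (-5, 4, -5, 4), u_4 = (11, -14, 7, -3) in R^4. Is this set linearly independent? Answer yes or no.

Form the matrix with these vectors as rows and row reduce.
R2 ← R2 + (13)·R1: [0, 39, 63, -126]
R3 ← R3 − (5/2)·R1: [0, -17/2, -35/2, 63/2]
R4 ← R4 + (11/2)·R1: [0, 27/2, 69/2, -127/2]
R3 ← R3 + (17/78)·R2: [0, 0, -49/13, 105/26]
R4 ← R4 − (9/26)·R2: [0, 0, 165/13, -517/26]
R4 ← R4 + (165/49)·R3: [0, 0, 0, -44/7]
4 nonzero rows, so the 4 vectors span a space of dimension 4.
Since 4 = 4, the vectors are linearly independent.

yes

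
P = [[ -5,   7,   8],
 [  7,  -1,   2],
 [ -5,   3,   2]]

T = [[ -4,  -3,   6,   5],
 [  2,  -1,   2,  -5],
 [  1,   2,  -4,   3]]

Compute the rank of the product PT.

First compute PT:
[[ 42,  24, -48, -36],
 [-28, -16,  32,  46],
 [ 28,  16, -32, -34]]
Now row reduce the product.
R2 ← R2 + (2/3)·R1: [0, 0, 0, 22]
R3 ← R3 − (2/3)·R1: [0, 0, 0, -10]
R3 ← R3 + (5/11)·R2: [0, 0, 0, 0]
2 nonzero rows, so rank(PT) = 2.

2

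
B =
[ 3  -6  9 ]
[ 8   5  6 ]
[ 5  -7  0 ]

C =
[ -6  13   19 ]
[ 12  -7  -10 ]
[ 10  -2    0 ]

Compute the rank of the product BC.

3

First compute BC:
[[  0,  63, 117],
 [ 72,  57, 102],
 [-114, 114, 165]]
Now row reduce the product.
Swap R1 ↔ R2
R3 ← R3 + (19/12)·R1: [0, 817/4, 653/2]
R3 ← R3 − (817/252)·R2: [0, 0, -1479/28]
3 nonzero rows, so rank(BC) = 3.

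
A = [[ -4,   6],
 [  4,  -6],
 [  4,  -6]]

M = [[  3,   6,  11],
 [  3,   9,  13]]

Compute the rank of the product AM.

1

First compute AM:
[[  6,  30,  34],
 [ -6, -30, -34],
 [ -6, -30, -34]]
Now row reduce the product.
R2 ← R2 + R1: [0, 0, 0]
R3 ← R3 + R1: [0, 0, 0]
1 nonzero row, so rank(AM) = 1.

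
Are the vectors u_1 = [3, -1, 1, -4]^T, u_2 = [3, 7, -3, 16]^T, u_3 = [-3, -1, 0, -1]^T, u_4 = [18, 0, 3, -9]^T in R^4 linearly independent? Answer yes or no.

Form the matrix with these vectors as rows and row reduce.
R2 ← R2 − R1: [0, 8, -4, 20]
R3 ← R3 + R1: [0, -2, 1, -5]
R4 ← R4 − (6)·R1: [0, 6, -3, 15]
R3 ← R3 + (1/4)·R2: [0, 0, 0, 0]
R4 ← R4 − (3/4)·R2: [0, 0, 0, 0]
2 nonzero rows, so the 4 vectors span a space of dimension 2.
Since 2 < 4, the vectors are linearly dependent.

no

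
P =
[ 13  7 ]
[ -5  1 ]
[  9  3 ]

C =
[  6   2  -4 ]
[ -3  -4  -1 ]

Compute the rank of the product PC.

First compute PC:
[[ 57,  -2, -59],
 [-33, -14,  19],
 [ 45,   6, -39]]
Now row reduce the product.
R2 ← R2 + (11/19)·R1: [0, -288/19, -288/19]
R3 ← R3 − (15/19)·R1: [0, 144/19, 144/19]
R3 ← R3 + (1/2)·R2: [0, 0, 0]
2 nonzero rows, so rank(PC) = 2.

2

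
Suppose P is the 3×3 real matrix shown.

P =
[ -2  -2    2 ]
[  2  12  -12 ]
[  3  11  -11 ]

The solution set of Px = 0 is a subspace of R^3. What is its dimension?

1

Row reduce to echelon form.
R2 ← R2 + R1: [0, 10, -10]
R3 ← R3 + (3/2)·R1: [0, 8, -8]
R3 ← R3 − (4/5)·R2: [0, 0, 0]
2 nonzero rows, so rank(P) = 2.
P has 3 columns; by rank–nullity, nullity = 3 − 2 = 1.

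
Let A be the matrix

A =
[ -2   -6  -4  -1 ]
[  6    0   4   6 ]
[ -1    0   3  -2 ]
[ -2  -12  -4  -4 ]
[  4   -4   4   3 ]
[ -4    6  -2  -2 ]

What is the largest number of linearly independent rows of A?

4

Row reduce to echelon form.
R2 ← R2 + (3)·R1: [0, -18, -8, 3]
R3 ← R3 − (1/2)·R1: [0, 3, 5, -3/2]
R4 ← R4 − R1: [0, -6, 0, -3]
R5 ← R5 + (2)·R1: [0, -16, -4, 1]
R6 ← R6 − (2)·R1: [0, 18, 6, 0]
R3 ← R3 + (1/6)·R2: [0, 0, 11/3, -1]
R4 ← R4 − (1/3)·R2: [0, 0, 8/3, -4]
R5 ← R5 − (8/9)·R2: [0, 0, 28/9, -5/3]
R6 ← R6 + R2: [0, 0, -2, 3]
R4 ← R4 − (8/11)·R3: [0, 0, 0, -36/11]
R5 ← R5 − (28/33)·R3: [0, 0, 0, -9/11]
R6 ← R6 + (6/11)·R3: [0, 0, 0, 27/11]
R5 ← R5 − (1/4)·R4: [0, 0, 0, 0]
R6 ← R6 + (3/4)·R4: [0, 0, 0, 0]
Echelon form has 4 nonzero rows, so rank(A) = 4.
The rank gives the maximum number of linearly independent rows: 4.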